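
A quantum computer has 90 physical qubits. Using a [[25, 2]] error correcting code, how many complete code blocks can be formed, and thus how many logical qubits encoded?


Each code block uses 25 physical qubits for 2 logical qubit(s).
Number of complete blocks = floor(90 / 25) = 3
Logical qubits = 3 * 2
= 6

6


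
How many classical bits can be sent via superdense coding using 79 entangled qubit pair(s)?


Superdense coding allows 2 classical bits per shared entangled pair.
79 pair(s) -> 2 * 79 = 158 classical bits

158


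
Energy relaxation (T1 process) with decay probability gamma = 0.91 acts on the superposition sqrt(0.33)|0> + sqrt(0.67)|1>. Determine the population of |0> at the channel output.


For amplitude damping with parameter gamma on state sqrt(a)|0> + sqrt(b)|1>:
alpha^2 = 0.33, beta^2 = 0.67
P(|0>) = alpha^2 + gamma * beta^2
= 0.33 + 0.91 * 0.67
= 0.33 + 0.6097
= 0.9397

0.9397


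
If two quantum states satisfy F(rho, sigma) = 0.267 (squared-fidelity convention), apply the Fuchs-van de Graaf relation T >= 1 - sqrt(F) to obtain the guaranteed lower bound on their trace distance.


Fuchs-van de Graaf (squared-fidelity convention): 1 - sqrt(F) <= T <= sqrt(1 - F).
Lower bound: T >= 1 - sqrt(F)
sqrt(F) = sqrt(0.267) = 0.5167
T >= 1 - 0.5167
T >= 0.4833

0.4833


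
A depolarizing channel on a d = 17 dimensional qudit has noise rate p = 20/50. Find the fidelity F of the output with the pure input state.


F = (1-p) + p/d
= (1 - 0.4000) + 0.4000/17
= 0.6000 + 0.0235
= 0.6235

0.6235


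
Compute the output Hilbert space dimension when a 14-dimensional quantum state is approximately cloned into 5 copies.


Output space = H^(tensor 5) where dim(H) = 14
dim = 14^5
= 196 (after 2 factors)
= 2744 (after 3 factors)
= 38416 (after 4 factors)
= 537824 (after 5 factors)
= 537824

537824


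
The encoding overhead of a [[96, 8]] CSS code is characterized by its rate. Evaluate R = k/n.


Code rate R = k/n
= 8/96
= 0.0833

0.0833


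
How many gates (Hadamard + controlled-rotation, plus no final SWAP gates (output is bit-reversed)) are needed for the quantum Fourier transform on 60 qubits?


Hadamard gates: 60
Controlled rotations: n*(n-1)/2 = 60*59/2 = 1770
SWAP gates: 0 (omitted)
Total = 60 + 1770
= 1830

1830


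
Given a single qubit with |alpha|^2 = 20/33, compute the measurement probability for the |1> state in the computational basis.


|alpha|^2 = 20/33 = 0.6061
|beta|^2 = 1 - 20/33 = 13/33 = 0.3939
P(|1>) = |beta|^2 = 0.3939

0.3939


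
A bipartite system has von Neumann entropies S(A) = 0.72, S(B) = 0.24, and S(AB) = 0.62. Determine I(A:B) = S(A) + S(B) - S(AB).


I(A:B) = S(A) + S(B) - S(AB)
= 0.72 + 0.24 - 0.62
= 0.3400

0.3400


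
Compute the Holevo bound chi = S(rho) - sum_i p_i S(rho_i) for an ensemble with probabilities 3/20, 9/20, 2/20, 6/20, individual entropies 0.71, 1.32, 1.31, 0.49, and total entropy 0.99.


chi = S(rho) - sum_i p_i * S(rho_i)
Weighted entropy = 3/20 * 0.71 + 9/20 * 1.32 + 2/20 * 1.31 + 6/20 * 0.49
= 0.9785
chi = 0.99 - 0.9785
= 0.0115

0.0115


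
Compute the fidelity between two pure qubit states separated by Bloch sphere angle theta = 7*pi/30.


For states separated by angle theta on Bloch sphere:
F = cos^2(theta/2)
theta = 7*pi/30 = 0.7330
theta/2 = 0.3665
cos(theta/2) = 0.9336
F = 0.8716

0.8716


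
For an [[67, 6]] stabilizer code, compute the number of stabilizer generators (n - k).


For an [[n,k]] stabilizer code:
Number of stabilizer generators = n - k
= 67 - 6
= 61

61


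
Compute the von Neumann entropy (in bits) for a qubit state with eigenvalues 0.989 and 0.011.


S = -p*log2(p) - (1-p)*log2(1-p)
p = 0.9890, 1-p = 0.0110
= -0.9890 * log2(0.9890) - 0.0110 * log2(0.0110)
= -(-0.0158) - (-0.0716)
= 0.0874

0.0874


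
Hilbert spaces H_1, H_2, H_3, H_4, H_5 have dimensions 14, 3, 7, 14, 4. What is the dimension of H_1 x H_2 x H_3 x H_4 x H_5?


dim(H_1 x H_2 x H_3 x H_4 x H_5) = 14 * 3 * 7 * 14 * 4
= 42 * 7 * 14 * 4
= 294 * 14 * 4
= 4116 * 4
= 16464

16464


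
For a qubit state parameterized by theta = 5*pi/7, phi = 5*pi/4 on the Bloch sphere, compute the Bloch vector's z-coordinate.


theta = 2.2440, phi = 3.9270
r_z = cos(theta) = -0.6235

-0.6235


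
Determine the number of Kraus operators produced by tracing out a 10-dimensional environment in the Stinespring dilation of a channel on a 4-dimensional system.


Tracing out the environment in an orthonormal basis {|i>_E} gives Kraus operators K_i = <i|_E U |0>_E.
Number of Kraus operators = dim(H_env) = d_env
= 10

10


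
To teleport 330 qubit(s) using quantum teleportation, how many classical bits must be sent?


Quantum teleportation requires 2 classical bits per qubit teleported.
330 qubit(s) -> 2 * 330 = 660 classical bits

660


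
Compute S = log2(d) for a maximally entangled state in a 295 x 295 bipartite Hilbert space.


For a maximally entangled state in d x d:
S = log2(d) = log2(295)
= 8.2046

8.2046


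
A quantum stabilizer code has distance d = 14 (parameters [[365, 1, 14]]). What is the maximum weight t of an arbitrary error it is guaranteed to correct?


Code parameters: [[365, 1, 14]], distance d = 14.
Number of correctable errors = floor((d-1)/2)
= floor((14 - 1)/2)
= floor(13/2)
= 6

6


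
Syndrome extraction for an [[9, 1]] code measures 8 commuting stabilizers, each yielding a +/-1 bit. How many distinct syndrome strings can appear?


Each stabilizer generator gives a binary (+1 or -1) measurement outcome.
With 8 independent generators:
Total syndromes = 2^8
= 256

256


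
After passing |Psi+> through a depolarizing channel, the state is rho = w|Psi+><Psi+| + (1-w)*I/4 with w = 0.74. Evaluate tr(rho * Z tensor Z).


|Psi+> = (|01> + |10>)/sqrt(2)
For the pure Bell state, <Z_A Z_B> = -1 (Bell-state Pauli correlator).
The maximally-mixed part I/4 has tr(I/4 * P tensor P) = 0 for any traceless Pauli P.
So <Z_A Z_B>_rho = w * (-1) + (1 - w) * 0
= 0.74 * (-1)
= -0.7400

-0.7400


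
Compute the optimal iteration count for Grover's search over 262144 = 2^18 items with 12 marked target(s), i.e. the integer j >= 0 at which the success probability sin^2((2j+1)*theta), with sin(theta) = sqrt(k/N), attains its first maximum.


After j Grover iterations the success probability is P(j) = sin^2((2j+1)*theta), where sin(theta) = sqrt(k/N).
N = 2^18 = 262144, k = 12
sin(theta) = sqrt(k/N) = 0.006765823467
theta = arcsin(sqrt(k/N)) = 0.006765875087 rad
P(j) reaches its first maximum when (2j+1)*theta is as close as possible to pi/2, i.e. j = round(pi/(4*theta) - 1/2).
pi/(4*theta) - 1/2 = 115.5823
(For comparison, the common estimate pi/4 * sqrt(N/k) = 116.0832; the exact maximiser is used here.)
Optimal iterations = 116

116


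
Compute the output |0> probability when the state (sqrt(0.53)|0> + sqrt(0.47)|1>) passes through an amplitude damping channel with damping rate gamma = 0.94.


For amplitude damping with parameter gamma on state sqrt(a)|0> + sqrt(b)|1>:
alpha^2 = 0.53, beta^2 = 0.47
P(|0>) = alpha^2 + gamma * beta^2
= 0.53 + 0.94 * 0.47
= 0.53 + 0.4418
= 0.9718

0.9718


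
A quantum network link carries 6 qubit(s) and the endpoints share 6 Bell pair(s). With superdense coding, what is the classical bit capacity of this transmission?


Superdense coding allows 2 classical bits per shared entangled pair.
6 pair(s) -> 2 * 6 = 12 classical bits

12


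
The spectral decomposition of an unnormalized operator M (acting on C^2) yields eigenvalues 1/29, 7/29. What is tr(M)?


tr(M) = sum of eigenvalues
= 1/29 + 7/29
= 8/29
= 0.2759

0.2759


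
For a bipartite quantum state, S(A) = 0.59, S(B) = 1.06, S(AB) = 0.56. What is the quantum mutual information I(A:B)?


I(A:B) = S(A) + S(B) - S(AB)
= 0.59 + 1.06 - 0.56
= 1.0900

1.0900


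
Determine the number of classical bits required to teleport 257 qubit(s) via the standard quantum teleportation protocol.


Quantum teleportation requires 2 classical bits per qubit teleported.
257 qubit(s) -> 2 * 257 = 514 classical bits

514


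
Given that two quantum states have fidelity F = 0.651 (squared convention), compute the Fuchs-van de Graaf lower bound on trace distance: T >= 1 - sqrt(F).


Fuchs-van de Graaf (squared-fidelity convention): 1 - sqrt(F) <= T <= sqrt(1 - F).
Lower bound: T >= 1 - sqrt(F)
sqrt(F) = sqrt(0.651) = 0.8068
T >= 1 - 0.8068
T >= 0.1932

0.1932


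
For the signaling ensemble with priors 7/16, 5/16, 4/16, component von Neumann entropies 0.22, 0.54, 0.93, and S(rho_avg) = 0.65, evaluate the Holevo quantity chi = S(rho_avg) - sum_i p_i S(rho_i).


chi = S(rho) - sum_i p_i * S(rho_i)
Weighted entropy = 7/16 * 0.22 + 5/16 * 0.54 + 4/16 * 0.93
= 0.4975
chi = 0.65 - 0.4975
= 0.1525

0.1525


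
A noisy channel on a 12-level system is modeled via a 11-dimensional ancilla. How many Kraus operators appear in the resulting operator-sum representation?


Tracing out the environment in an orthonormal basis {|i>_E} gives Kraus operators K_i = <i|_E U |0>_E.
Number of Kraus operators = dim(H_env) = d_env
= 11

11


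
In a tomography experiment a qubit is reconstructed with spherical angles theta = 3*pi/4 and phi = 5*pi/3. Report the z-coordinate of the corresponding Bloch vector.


theta = 2.3562, phi = 5.2360
r_z = cos(theta) = -0.7071

-0.7071


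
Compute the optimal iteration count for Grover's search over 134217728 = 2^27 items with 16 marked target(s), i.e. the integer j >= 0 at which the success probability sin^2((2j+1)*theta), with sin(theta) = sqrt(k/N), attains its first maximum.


After j Grover iterations the success probability is P(j) = sin^2((2j+1)*theta), where sin(theta) = sqrt(k/N).
N = 2^27 = 134217728, k = 16
sin(theta) = sqrt(k/N) = 0.000345266983
theta = arcsin(sqrt(k/N)) = 0.0003452669899 rad
P(j) reaches its first maximum when (2j+1)*theta is as close as possible to pi/2, i.e. j = round(pi/(4*theta) - 1/2).
pi/(4*theta) - 1/2 = 2274.2560
(For comparison, the common estimate pi/4 * sqrt(N/k) = 2274.7561; the exact maximiser is used here.)
Optimal iterations = 2274

2274


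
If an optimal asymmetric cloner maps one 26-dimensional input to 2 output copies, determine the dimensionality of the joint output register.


Output space = H^(tensor 2) where dim(H) = 26
dim = 26^2
= 676

676


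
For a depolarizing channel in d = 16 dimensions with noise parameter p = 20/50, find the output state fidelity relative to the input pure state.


F = (1-p) + p/d
= (1 - 0.4000) + 0.4000/16
= 0.6000 + 0.0250
= 0.6250

0.6250


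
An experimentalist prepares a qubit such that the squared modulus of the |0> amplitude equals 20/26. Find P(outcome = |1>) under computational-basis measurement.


|alpha|^2 = 20/26 = 0.7692
|beta|^2 = 1 - 20/26 = 6/26 = 0.2308
P(|1>) = |beta|^2 = 0.2308

0.2308


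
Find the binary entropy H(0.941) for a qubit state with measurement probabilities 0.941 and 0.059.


S = -p*log2(p) - (1-p)*log2(1-p)
p = 0.9410, 1-p = 0.0590
= -0.9410 * log2(0.9410) - 0.0590 * log2(0.0590)
= -(-0.0826) - (-0.2409)
= 0.3235

0.3235


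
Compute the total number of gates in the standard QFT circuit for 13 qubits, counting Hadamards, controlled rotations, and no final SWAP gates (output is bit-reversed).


Hadamard gates: 13
Controlled rotations: n*(n-1)/2 = 13*12/2 = 78
SWAP gates: 0 (omitted)
Total = 13 + 78
= 91

91


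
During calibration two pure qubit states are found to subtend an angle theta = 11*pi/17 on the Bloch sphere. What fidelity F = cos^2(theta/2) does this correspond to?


For states separated by angle theta on Bloch sphere:
F = cos^2(theta/2)
theta = 11*pi/17 = 2.0328
theta/2 = 1.0164
cos(theta/2) = 0.5264
F = 0.2771

0.2771


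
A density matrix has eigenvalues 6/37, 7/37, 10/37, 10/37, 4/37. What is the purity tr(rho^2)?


tr(rho^2) = sum of eigenvalues squared
= (6/37)^2 + (7/37)^2 + (10/37)^2 + (10/37)^2 + (4/37)^2
= (36 + 49 + 100 + 100 + 16) / 1369
= 301/1369
= 0.2199

0.2199


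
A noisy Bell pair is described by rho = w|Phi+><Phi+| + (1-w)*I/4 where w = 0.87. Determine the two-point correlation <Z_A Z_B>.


|Phi+> = (|00> + |11>)/sqrt(2)
For the pure Bell state, <Z_A Z_B> = +1 (Bell-state Pauli correlator).
The maximally-mixed part I/4 has tr(I/4 * P tensor P) = 0 for any traceless Pauli P.
So <Z_A Z_B>_rho = w * (+1) + (1 - w) * 0
= 0.87 * (+1)
= 0.8700

0.8700


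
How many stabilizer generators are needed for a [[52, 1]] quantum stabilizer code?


For an [[n,k]] stabilizer code:
Number of stabilizer generators = n - k
= 52 - 1
= 51

51


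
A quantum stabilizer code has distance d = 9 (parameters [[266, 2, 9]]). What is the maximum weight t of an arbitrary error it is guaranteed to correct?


Code parameters: [[266, 2, 9]], distance d = 9.
Number of correctable errors = floor((d-1)/2)
= floor((9 - 1)/2)
= floor(8/2)
= 4

4


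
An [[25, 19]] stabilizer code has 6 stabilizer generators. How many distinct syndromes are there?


Each stabilizer generator gives a binary (+1 or -1) measurement outcome.
With 6 independent generators:
Total syndromes = 2^6
= 64

64


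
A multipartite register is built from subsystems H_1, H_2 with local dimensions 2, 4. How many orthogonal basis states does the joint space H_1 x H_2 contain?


dim(H_1 x H_2) = 2 * 4
= 8

8


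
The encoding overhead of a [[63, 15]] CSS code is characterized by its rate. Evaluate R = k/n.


Code rate R = k/n
= 15/63
= 0.2381

0.2381


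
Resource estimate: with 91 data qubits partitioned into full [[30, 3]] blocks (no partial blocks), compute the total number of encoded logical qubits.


Each code block uses 30 physical qubits for 3 logical qubit(s).
Number of complete blocks = floor(91 / 30) = 3
Logical qubits = 3 * 3
= 9

9


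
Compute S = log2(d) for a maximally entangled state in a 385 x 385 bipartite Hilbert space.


For a maximally entangled state in d x d:
S = log2(d) = log2(385)
= 8.5887

8.5887


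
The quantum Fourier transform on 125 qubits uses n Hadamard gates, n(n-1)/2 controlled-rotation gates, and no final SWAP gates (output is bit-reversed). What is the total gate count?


Hadamard gates: 125
Controlled rotations: n*(n-1)/2 = 125*124/2 = 7750
SWAP gates: 0 (omitted)
Total = 125 + 7750
= 7875

7875


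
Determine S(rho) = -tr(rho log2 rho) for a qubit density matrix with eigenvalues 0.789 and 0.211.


S = -p*log2(p) - (1-p)*log2(1-p)
p = 0.7890, 1-p = 0.2110
= -0.7890 * log2(0.7890) - 0.2110 * log2(0.2110)
= -(-0.2698) - (-0.4736)
= 0.7434

0.7434


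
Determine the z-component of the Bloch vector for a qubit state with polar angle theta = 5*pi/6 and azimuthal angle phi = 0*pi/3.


theta = 2.6180, phi = 0.0000
r_z = cos(theta) = -0.8660

-0.8660


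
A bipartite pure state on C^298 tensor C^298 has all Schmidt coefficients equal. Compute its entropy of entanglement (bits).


For a maximally entangled state in d x d:
S = log2(d) = log2(298)
= 8.2192

8.2192


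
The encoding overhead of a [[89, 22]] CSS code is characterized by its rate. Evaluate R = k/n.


Code rate R = k/n
= 22/89
= 0.2472

0.2472


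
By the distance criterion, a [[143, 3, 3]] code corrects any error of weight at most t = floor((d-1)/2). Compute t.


Code parameters: [[143, 3, 3]], distance d = 3.
Number of correctable errors = floor((d-1)/2)
= floor((3 - 1)/2)
= floor(2/2)
= 1

1


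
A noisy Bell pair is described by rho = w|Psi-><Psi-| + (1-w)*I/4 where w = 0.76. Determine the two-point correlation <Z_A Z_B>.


|Psi-> = (|01> - |10>)/sqrt(2)
For the pure Bell state, <Z_A Z_B> = -1 (Bell-state Pauli correlator).
The maximally-mixed part I/4 has tr(I/4 * P tensor P) = 0 for any traceless Pauli P.
So <Z_A Z_B>_rho = w * (-1) + (1 - w) * 0
= 0.76 * (-1)
= -0.7600

-0.7600


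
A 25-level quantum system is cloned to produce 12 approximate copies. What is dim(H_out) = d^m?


Output space = H^(tensor 12) where dim(H) = 25
dim = 25^12
= 625 (after 2 factors)
= 15625 (after 3 factors)
= 390625 (after 4 factors)
= 9765625 (after 5 factors)
= 244140625 (after 6 factors)
= 6103515625 (after 7 factors)
= 152587890625 (after 8 factors)
= 3814697265625 (after 9 factors)
= 95367431640625 (after 10 factors)
= 2384185791015625 (after 11 factors)
= 59604644775390625 (after 12 factors)
= 59604644775390625

59604644775390625


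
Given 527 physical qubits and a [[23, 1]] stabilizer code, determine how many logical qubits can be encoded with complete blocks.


Each code block uses 23 physical qubits for 1 logical qubit(s).
Number of complete blocks = floor(527 / 23) = 22
Logical qubits = 22 * 1
= 22

22


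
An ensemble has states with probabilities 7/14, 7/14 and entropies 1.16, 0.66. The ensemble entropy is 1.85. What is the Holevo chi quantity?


chi = S(rho) - sum_i p_i * S(rho_i)
Weighted entropy = 7/14 * 1.16 + 7/14 * 0.66
= 0.9100
chi = 1.85 - 0.9100
= 0.9400

0.9400


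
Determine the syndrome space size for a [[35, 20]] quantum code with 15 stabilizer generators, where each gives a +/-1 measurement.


Each stabilizer generator gives a binary (+1 or -1) measurement outcome.
With 15 independent generators:
Total syndromes = 2^15
= 32768

32768


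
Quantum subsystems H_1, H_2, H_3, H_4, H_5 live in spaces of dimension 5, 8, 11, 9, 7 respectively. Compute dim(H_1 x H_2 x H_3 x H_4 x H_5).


dim(H_1 x H_2 x H_3 x H_4 x H_5) = 5 * 8 * 11 * 9 * 7
= 40 * 11 * 9 * 7
= 440 * 9 * 7
= 3960 * 7
= 27720

27720


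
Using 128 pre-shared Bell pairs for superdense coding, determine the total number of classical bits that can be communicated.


Superdense coding allows 2 classical bits per shared entangled pair.
128 pair(s) -> 2 * 128 = 256 classical bits

256


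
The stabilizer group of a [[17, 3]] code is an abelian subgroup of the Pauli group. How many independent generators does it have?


For an [[n,k]] stabilizer code:
Number of stabilizer generators = n - k
= 17 - 3
= 14

14


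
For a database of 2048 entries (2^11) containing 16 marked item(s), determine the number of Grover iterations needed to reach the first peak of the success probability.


After j Grover iterations the success probability is P(j) = sin^2((2j+1)*theta), where sin(theta) = sqrt(k/N).
N = 2^11 = 2048, k = 16
sin(theta) = sqrt(k/N) = 0.08838834765
theta = arcsin(sqrt(k/N)) = 0.08850384314 rad
P(j) reaches its first maximum when (2j+1)*theta is as close as possible to pi/2, i.e. j = round(pi/(4*theta) - 1/2).
pi/(4*theta) - 1/2 = 8.3742
(For comparison, the common estimate pi/4 * sqrt(N/k) = 8.8858; the exact maximiser is used here.)
Optimal iterations = 8

8


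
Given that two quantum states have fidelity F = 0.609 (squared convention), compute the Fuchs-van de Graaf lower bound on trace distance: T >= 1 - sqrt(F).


Fuchs-van de Graaf (squared-fidelity convention): 1 - sqrt(F) <= T <= sqrt(1 - F).
Lower bound: T >= 1 - sqrt(F)
sqrt(F) = sqrt(0.609) = 0.7804
T >= 1 - 0.7804
T >= 0.2196

0.2196


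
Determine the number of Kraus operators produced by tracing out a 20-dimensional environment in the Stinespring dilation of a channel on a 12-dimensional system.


Tracing out the environment in an orthonormal basis {|i>_E} gives Kraus operators K_i = <i|_E U |0>_E.
Number of Kraus operators = dim(H_env) = d_env
= 20

20


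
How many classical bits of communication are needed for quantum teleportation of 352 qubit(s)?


Quantum teleportation requires 2 classical bits per qubit teleported.
352 qubit(s) -> 2 * 352 = 704 classical bits

704


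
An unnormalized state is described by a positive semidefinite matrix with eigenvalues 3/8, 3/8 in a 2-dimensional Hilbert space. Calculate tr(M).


tr(M) = sum of eigenvalues
= 3/8 + 3/8
= 6/8
= 0.7500

0.7500


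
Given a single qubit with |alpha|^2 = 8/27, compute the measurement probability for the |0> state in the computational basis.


|alpha|^2 = 8/27 = 0.2963
|beta|^2 = 1 - 8/27 = 19/27 = 0.7037
P(|0>) = |alpha|^2 = 0.2963

0.2963


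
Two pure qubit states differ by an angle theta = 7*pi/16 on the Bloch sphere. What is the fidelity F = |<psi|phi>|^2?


For states separated by angle theta on Bloch sphere:
F = cos^2(theta/2)
theta = 7*pi/16 = 1.3744
theta/2 = 0.6872
cos(theta/2) = 0.7730
F = 0.5975

0.5975


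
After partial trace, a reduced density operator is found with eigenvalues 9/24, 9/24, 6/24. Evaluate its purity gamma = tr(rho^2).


tr(rho^2) = sum of eigenvalues squared
= (9/24)^2 + (9/24)^2 + (6/24)^2
= (81 + 81 + 36) / 576
= 198/576
= 0.3438

0.3438


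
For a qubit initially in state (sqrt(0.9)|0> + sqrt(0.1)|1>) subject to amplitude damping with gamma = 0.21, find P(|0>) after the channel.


For amplitude damping with parameter gamma on state sqrt(a)|0> + sqrt(b)|1>:
alpha^2 = 0.9, beta^2 = 0.1
P(|0>) = alpha^2 + gamma * beta^2
= 0.9 + 0.21 * 0.1
= 0.9 + 0.0210
= 0.9210

0.9210


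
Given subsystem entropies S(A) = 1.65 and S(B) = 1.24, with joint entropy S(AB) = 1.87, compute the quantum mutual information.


I(A:B) = S(A) + S(B) - S(AB)
= 1.65 + 1.24 - 1.87
= 1.0200

1.0200


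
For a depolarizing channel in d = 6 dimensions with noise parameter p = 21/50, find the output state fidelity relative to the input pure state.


F = (1-p) + p/d
= (1 - 0.4200) + 0.4200/6
= 0.5800 + 0.0700
= 0.6500

0.6500


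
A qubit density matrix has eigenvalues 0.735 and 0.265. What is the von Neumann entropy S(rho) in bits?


S = -p*log2(p) - (1-p)*log2(1-p)
p = 0.7350, 1-p = 0.2650
= -0.7350 * log2(0.7350) - 0.2650 * log2(0.2650)
= -(-0.3265) - (-0.5077)
= 0.8342

0.8342


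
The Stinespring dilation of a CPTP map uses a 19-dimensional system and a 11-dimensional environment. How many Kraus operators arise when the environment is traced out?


Tracing out the environment in an orthonormal basis {|i>_E} gives Kraus operators K_i = <i|_E U |0>_E.
Number of Kraus operators = dim(H_env) = d_env
= 11

11


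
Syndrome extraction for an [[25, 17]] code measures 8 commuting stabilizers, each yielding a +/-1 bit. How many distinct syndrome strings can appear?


Each stabilizer generator gives a binary (+1 or -1) measurement outcome.
With 8 independent generators:
Total syndromes = 2^8
= 256

256


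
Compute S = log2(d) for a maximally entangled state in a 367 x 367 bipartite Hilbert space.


For a maximally entangled state in d x d:
S = log2(d) = log2(367)
= 8.5196

8.5196


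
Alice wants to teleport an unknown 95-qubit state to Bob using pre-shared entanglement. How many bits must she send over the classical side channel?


Quantum teleportation requires 2 classical bits per qubit teleported.
95 qubit(s) -> 2 * 95 = 190 classical bits

190


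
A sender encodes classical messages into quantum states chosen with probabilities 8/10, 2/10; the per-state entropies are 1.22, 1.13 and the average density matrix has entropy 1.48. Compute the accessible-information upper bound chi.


chi = S(rho) - sum_i p_i * S(rho_i)
Weighted entropy = 8/10 * 1.22 + 2/10 * 1.13
= 1.2020
chi = 1.48 - 1.2020
= 0.2780

0.2780


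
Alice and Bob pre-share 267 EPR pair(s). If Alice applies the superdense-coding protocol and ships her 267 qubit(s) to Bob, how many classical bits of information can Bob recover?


Superdense coding allows 2 classical bits per shared entangled pair.
267 pair(s) -> 2 * 267 = 534 classical bits

534


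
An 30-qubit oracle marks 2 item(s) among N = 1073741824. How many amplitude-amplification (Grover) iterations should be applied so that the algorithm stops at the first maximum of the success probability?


After j Grover iterations the success probability is P(j) = sin^2((2j+1)*theta), where sin(theta) = sqrt(k/N).
N = 2^30 = 1073741824, k = 2
sin(theta) = sqrt(k/N) = 4.315837288e-05
theta = arcsin(sqrt(k/N)) = 4.315837289e-05 rad
P(j) reaches its first maximum when (2j+1)*theta is as close as possible to pi/2, i.e. j = round(pi/(4*theta) - 1/2).
pi/(4*theta) - 1/2 = 18197.5485
(For comparison, the common estimate pi/4 * sqrt(N/k) = 18198.0485; the exact maximiser is used here.)
Optimal iterations = 18198

18198


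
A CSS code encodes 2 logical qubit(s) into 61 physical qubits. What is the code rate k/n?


Code rate R = k/n
= 2/61
= 0.0328

0.0328


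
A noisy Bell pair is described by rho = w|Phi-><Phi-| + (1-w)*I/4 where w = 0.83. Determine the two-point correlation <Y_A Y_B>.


|Phi-> = (|00> - |11>)/sqrt(2)
For the pure Bell state, <Y_A Y_B> = +1 (Bell-state Pauli correlator).
The maximally-mixed part I/4 has tr(I/4 * P tensor P) = 0 for any traceless Pauli P.
So <Y_A Y_B>_rho = w * (+1) + (1 - w) * 0
= 0.83 * (+1)
= 0.8300

0.8300


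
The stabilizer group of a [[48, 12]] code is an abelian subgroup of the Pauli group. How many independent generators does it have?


For an [[n,k]] stabilizer code:
Number of stabilizer generators = n - k
= 48 - 12
= 36

36


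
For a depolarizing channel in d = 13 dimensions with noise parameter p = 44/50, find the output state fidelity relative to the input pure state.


F = (1-p) + p/d
= (1 - 0.8800) + 0.8800/13
= 0.1200 + 0.0677
= 0.1877

0.1877


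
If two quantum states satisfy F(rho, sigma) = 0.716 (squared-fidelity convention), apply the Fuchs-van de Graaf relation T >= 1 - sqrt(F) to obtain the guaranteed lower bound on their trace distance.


Fuchs-van de Graaf (squared-fidelity convention): 1 - sqrt(F) <= T <= sqrt(1 - F).
Lower bound: T >= 1 - sqrt(F)
sqrt(F) = sqrt(0.716) = 0.8462
T >= 1 - 0.8462
T >= 0.1538

0.1538


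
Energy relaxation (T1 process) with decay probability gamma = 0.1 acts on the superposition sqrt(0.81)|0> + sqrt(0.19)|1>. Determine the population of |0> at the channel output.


For amplitude damping with parameter gamma on state sqrt(a)|0> + sqrt(b)|1>:
alpha^2 = 0.81, beta^2 = 0.19
P(|0>) = alpha^2 + gamma * beta^2
= 0.81 + 0.1 * 0.19
= 0.81 + 0.0190
= 0.8290

0.8290


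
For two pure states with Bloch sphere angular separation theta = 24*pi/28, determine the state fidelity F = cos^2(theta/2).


For states separated by angle theta on Bloch sphere:
F = cos^2(theta/2)
theta = 24*pi/28 = 2.6928
theta/2 = 1.3464
cos(theta/2) = 0.2225
F = 0.0495

0.0495


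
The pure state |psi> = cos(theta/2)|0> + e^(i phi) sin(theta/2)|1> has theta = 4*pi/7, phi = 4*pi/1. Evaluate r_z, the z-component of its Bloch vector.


theta = 1.7952, phi = 12.5664
r_z = cos(theta) = -0.2225

-0.2225


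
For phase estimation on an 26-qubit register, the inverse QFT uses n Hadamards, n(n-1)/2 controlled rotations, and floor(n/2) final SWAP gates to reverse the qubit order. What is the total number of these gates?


Hadamard gates: 26
Controlled rotations: n*(n-1)/2 = 26*25/2 = 325
SWAP gates: floor(n/2) = floor(26/2) = 13
Total = 26 + 325 + 13
= 364

364


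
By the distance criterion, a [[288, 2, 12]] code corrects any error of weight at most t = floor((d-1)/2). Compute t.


Code parameters: [[288, 2, 12]], distance d = 12.
Number of correctable errors = floor((d-1)/2)
= floor((12 - 1)/2)
= floor(11/2)
= 5

5


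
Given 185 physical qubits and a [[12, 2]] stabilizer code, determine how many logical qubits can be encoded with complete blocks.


Each code block uses 12 physical qubits for 2 logical qubit(s).
Number of complete blocks = floor(185 / 12) = 15
Logical qubits = 15 * 2
= 30

30


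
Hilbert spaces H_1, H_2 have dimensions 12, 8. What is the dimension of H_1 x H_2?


dim(H_1 x H_2) = 12 * 8
= 96

96


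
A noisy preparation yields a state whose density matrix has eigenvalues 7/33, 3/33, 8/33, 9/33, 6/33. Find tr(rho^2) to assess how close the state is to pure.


tr(rho^2) = sum of eigenvalues squared
= (7/33)^2 + (3/33)^2 + (8/33)^2 + (9/33)^2 + (6/33)^2
= (49 + 9 + 64 + 81 + 36) / 1089
= 239/1089
= 0.2195

0.2195


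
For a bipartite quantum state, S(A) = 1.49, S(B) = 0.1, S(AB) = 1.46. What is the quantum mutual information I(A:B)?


I(A:B) = S(A) + S(B) - S(AB)
= 1.49 + 0.1 - 1.46
= 0.1300

0.1300


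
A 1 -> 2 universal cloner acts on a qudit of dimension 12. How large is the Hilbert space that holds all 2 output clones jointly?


Output space = H^(tensor 2) where dim(H) = 12
dim = 12^2
= 144

144


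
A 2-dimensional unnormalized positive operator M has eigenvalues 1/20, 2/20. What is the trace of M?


tr(M) = sum of eigenvalues
= 1/20 + 2/20
= 3/20
= 0.1500

0.1500


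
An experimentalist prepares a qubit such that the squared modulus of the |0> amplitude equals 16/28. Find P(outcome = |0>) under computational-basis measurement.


|alpha|^2 = 16/28 = 0.5714
|beta|^2 = 1 - 16/28 = 12/28 = 0.4286
P(|0>) = |alpha|^2 = 0.5714

0.5714


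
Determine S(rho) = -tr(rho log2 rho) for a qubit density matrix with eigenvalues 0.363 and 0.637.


S = -p*log2(p) - (1-p)*log2(1-p)
p = 0.3630, 1-p = 0.6370
= -0.3630 * log2(0.3630) - 0.6370 * log2(0.6370)
= -(-0.5307) - (-0.4145)
= 0.9451

0.9451


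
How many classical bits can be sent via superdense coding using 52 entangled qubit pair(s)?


Superdense coding allows 2 classical bits per shared entangled pair.
52 pair(s) -> 2 * 52 = 104 classical bits

104


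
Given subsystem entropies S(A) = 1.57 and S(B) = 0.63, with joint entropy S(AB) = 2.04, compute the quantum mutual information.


I(A:B) = S(A) + S(B) - S(AB)
= 1.57 + 0.63 - 2.04
= 0.1600

0.1600


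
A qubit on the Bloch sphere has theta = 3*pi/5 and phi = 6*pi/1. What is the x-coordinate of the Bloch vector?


theta = 1.8850, phi = 18.8496
r_x = sin(theta)*cos(phi) = 0.9511 * 1.0000
r_x = 0.9511

0.9511


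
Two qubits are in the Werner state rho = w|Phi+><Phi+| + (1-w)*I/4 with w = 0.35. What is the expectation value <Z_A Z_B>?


|Phi+> = (|00> + |11>)/sqrt(2)
For the pure Bell state, <Z_A Z_B> = +1 (Bell-state Pauli correlator).
The maximally-mixed part I/4 has tr(I/4 * P tensor P) = 0 for any traceless Pauli P.
So <Z_A Z_B>_rho = w * (+1) + (1 - w) * 0
= 0.35 * (+1)
= 0.3500

0.3500


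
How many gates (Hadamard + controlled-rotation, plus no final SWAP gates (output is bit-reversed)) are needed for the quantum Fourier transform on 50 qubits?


Hadamard gates: 50
Controlled rotations: n*(n-1)/2 = 50*49/2 = 1225
SWAP gates: 0 (omitted)
Total = 50 + 1225
= 1275

1275


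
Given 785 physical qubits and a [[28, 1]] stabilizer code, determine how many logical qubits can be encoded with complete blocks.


Each code block uses 28 physical qubits for 1 logical qubit(s).
Number of complete blocks = floor(785 / 28) = 28
Logical qubits = 28 * 1
= 28

28


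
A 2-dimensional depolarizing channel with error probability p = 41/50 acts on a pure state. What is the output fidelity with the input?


F = (1-p) + p/d
= (1 - 0.8200) + 0.8200/2
= 0.1800 + 0.4100
= 0.5900

0.5900


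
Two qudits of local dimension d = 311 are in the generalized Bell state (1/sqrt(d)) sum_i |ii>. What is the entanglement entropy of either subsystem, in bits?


For a maximally entangled state in d x d:
S = log2(d) = log2(311)
= 8.2808

8.2808


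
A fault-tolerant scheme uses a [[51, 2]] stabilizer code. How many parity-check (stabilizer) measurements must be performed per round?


For an [[n,k]] stabilizer code:
Number of stabilizer generators = n - k
= 51 - 2
= 49

49


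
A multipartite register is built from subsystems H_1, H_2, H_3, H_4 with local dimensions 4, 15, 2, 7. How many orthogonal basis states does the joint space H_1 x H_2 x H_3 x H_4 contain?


dim(H_1 x H_2 x H_3 x H_4) = 4 * 15 * 2 * 7
= 60 * 2 * 7
= 120 * 7
= 840

840


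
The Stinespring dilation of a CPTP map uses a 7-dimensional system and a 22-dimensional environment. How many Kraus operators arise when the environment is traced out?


Tracing out the environment in an orthonormal basis {|i>_E} gives Kraus operators K_i = <i|_E U |0>_E.
Number of Kraus operators = dim(H_env) = d_env
= 22

22


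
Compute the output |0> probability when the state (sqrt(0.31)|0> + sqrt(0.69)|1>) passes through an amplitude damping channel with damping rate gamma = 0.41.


For amplitude damping with parameter gamma on state sqrt(a)|0> + sqrt(b)|1>:
alpha^2 = 0.31, beta^2 = 0.69
P(|0>) = alpha^2 + gamma * beta^2
= 0.31 + 0.41 * 0.69
= 0.31 + 0.2829
= 0.5929

0.5929


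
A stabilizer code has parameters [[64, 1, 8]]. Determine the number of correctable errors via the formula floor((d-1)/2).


Code parameters: [[64, 1, 8]], distance d = 8.
Number of correctable errors = floor((d-1)/2)
= floor((8 - 1)/2)
= floor(7/2)
= 3

3


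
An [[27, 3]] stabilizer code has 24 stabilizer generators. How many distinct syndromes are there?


Each stabilizer generator gives a binary (+1 or -1) measurement outcome.
With 24 independent generators:
Total syndromes = 2^24
= 16777216

16777216


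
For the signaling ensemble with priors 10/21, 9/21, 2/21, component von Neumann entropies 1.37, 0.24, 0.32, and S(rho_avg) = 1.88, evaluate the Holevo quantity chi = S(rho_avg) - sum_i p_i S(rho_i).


chi = S(rho) - sum_i p_i * S(rho_i)
Weighted entropy = 10/21 * 1.37 + 9/21 * 0.24 + 2/21 * 0.32
= 0.7857
chi = 1.88 - 0.7857
= 1.0943

1.0943


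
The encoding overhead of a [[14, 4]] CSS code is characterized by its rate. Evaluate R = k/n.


Code rate R = k/n
= 4/14
= 0.2857

0.2857


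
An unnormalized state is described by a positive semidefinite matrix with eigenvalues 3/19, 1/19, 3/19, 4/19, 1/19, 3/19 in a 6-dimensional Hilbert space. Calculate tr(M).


tr(M) = sum of eigenvalues
= 3/19 + 1/19 + 3/19 + 4/19 + 1/19 + 3/19
= 15/19
= 0.7895

0.7895


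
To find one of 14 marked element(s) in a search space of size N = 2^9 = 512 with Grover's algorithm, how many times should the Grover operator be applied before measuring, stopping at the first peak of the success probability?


After j Grover iterations the success probability is P(j) = sin^2((2j+1)*theta), where sin(theta) = sqrt(k/N).
N = 2^9 = 512, k = 14
sin(theta) = sqrt(k/N) = 0.1653594569
theta = arcsin(sqrt(k/N)) = 0.1661224747 rad
P(j) reaches its first maximum when (2j+1)*theta is as close as possible to pi/2, i.e. j = round(pi/(4*theta) - 1/2).
pi/(4*theta) - 1/2 = 4.2278
(For comparison, the common estimate pi/4 * sqrt(N/k) = 4.7496; the exact maximiser is used here.)
Optimal iterations = 4

4


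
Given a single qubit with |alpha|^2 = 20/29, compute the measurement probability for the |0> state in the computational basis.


|alpha|^2 = 20/29 = 0.6897
|beta|^2 = 1 - 20/29 = 9/29 = 0.3103
P(|0>) = |alpha|^2 = 0.6897

0.6897


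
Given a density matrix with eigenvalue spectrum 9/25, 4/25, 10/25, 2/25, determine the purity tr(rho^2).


tr(rho^2) = sum of eigenvalues squared
= (9/25)^2 + (4/25)^2 + (10/25)^2 + (2/25)^2
= (81 + 16 + 100 + 4) / 625
= 201/625
= 0.3216

0.3216


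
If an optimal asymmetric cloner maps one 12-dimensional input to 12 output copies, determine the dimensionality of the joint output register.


Output space = H^(tensor 12) where dim(H) = 12
dim = 12^12
= 144 (after 2 factors)
= 1728 (after 3 factors)
= 20736 (after 4 factors)
= 248832 (after 5 factors)
= 2985984 (after 6 factors)
= 35831808 (after 7 factors)
= 429981696 (after 8 factors)
= 5159780352 (after 9 factors)
= 61917364224 (after 10 factors)
= 743008370688 (after 11 factors)
= 8916100448256 (after 12 factors)
= 8916100448256

8916100448256


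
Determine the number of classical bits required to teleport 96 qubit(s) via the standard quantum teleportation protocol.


Quantum teleportation requires 2 classical bits per qubit teleported.
96 qubit(s) -> 2 * 96 = 192 classical bits

192


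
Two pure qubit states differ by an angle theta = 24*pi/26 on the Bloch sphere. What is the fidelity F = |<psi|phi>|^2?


For states separated by angle theta on Bloch sphere:
F = cos^2(theta/2)
theta = 24*pi/26 = 2.8999
theta/2 = 1.4500
cos(theta/2) = 0.1205
F = 0.0145

0.0145


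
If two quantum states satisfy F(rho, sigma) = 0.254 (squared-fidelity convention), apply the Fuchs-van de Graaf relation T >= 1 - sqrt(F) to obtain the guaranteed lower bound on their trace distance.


Fuchs-van de Graaf (squared-fidelity convention): 1 - sqrt(F) <= T <= sqrt(1 - F).
Lower bound: T >= 1 - sqrt(F)
sqrt(F) = sqrt(0.254) = 0.5040
T >= 1 - 0.5040
T >= 0.4960

0.4960


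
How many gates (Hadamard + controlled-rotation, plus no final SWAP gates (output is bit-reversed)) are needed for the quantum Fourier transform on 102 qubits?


Hadamard gates: 102
Controlled rotations: n*(n-1)/2 = 102*101/2 = 5151
SWAP gates: 0 (omitted)
Total = 102 + 5151
= 5253

5253


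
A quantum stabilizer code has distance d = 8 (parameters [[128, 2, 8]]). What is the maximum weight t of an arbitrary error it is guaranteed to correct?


Code parameters: [[128, 2, 8]], distance d = 8.
Number of correctable errors = floor((d-1)/2)
= floor((8 - 1)/2)
= floor(7/2)
= 3

3


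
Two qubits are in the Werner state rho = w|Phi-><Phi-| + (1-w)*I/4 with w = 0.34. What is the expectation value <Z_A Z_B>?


|Phi-> = (|00> - |11>)/sqrt(2)
For the pure Bell state, <Z_A Z_B> = +1 (Bell-state Pauli correlator).
The maximally-mixed part I/4 has tr(I/4 * P tensor P) = 0 for any traceless Pauli P.
So <Z_A Z_B>_rho = w * (+1) + (1 - w) * 0
= 0.34 * (+1)
= 0.3400

0.3400


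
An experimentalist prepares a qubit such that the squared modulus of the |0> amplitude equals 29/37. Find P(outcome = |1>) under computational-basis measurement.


|alpha|^2 = 29/37 = 0.7838
|beta|^2 = 1 - 29/37 = 8/37 = 0.2162
P(|1>) = |beta|^2 = 0.2162

0.2162


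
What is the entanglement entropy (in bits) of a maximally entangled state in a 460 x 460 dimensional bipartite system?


For a maximally entangled state in d x d:
S = log2(d) = log2(460)
= 8.8455

8.8455


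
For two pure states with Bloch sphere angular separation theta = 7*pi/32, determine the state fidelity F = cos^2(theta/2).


For states separated by angle theta on Bloch sphere:
F = cos^2(theta/2)
theta = 7*pi/32 = 0.6872
theta/2 = 0.3436
cos(theta/2) = 0.9415
F = 0.8865

0.8865


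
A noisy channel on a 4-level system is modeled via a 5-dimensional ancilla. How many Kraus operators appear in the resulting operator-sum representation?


Tracing out the environment in an orthonormal basis {|i>_E} gives Kraus operators K_i = <i|_E U |0>_E.
Number of Kraus operators = dim(H_env) = d_env
= 5

5


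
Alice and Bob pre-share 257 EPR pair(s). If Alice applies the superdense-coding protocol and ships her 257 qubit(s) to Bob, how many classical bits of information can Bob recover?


Superdense coding allows 2 classical bits per shared entangled pair.
257 pair(s) -> 2 * 257 = 514 classical bits

514


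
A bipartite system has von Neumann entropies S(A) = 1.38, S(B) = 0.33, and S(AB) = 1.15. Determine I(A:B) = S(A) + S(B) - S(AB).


I(A:B) = S(A) + S(B) - S(AB)
= 1.38 + 0.33 - 1.15
= 0.5600

0.5600


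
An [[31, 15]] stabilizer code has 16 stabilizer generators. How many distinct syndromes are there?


Each stabilizer generator gives a binary (+1 or -1) measurement outcome.
With 16 independent generators:
Total syndromes = 2^16
= 65536

65536


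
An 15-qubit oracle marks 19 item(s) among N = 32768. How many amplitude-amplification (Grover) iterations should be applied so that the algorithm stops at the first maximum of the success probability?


After j Grover iterations the success probability is P(j) = sin^2((2j+1)*theta), where sin(theta) = sqrt(k/N).
N = 2^15 = 32768, k = 19
sin(theta) = sqrt(k/N) = 0.0240797422
theta = arcsin(sqrt(k/N)) = 0.02408206985 rad
P(j) reaches its first maximum when (2j+1)*theta is as close as possible to pi/2, i.e. j = round(pi/(4*theta) - 1/2).
pi/(4*theta) - 1/2 = 32.1134
(For comparison, the common estimate pi/4 * sqrt(N/k) = 32.6166; the exact maximiser is used here.)
Optimal iterations = 32

32


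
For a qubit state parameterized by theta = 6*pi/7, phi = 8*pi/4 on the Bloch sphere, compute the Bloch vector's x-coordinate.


theta = 2.6928, phi = 6.2832
r_x = sin(theta)*cos(phi) = 0.4339 * 1.0000
r_x = 0.4339

0.4339
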